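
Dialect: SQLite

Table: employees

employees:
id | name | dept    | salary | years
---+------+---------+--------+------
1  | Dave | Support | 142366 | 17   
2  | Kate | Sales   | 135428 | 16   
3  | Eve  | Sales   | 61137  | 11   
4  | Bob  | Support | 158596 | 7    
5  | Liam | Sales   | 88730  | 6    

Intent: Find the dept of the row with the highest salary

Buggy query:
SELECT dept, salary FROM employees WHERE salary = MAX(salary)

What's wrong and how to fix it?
Bug: MAX(salary) is an aggregate and cannot be used directly in WHERE

Fix: Use a subquery: WHERE salary = (SELECT MAX(salary) FROM employees)

Corrected query:
SELECT dept, salary FROM employees WHERE salary = (SELECT MAX(salary) FROM employees)

Result:
dept    | salary
--------+-------
Support | 158596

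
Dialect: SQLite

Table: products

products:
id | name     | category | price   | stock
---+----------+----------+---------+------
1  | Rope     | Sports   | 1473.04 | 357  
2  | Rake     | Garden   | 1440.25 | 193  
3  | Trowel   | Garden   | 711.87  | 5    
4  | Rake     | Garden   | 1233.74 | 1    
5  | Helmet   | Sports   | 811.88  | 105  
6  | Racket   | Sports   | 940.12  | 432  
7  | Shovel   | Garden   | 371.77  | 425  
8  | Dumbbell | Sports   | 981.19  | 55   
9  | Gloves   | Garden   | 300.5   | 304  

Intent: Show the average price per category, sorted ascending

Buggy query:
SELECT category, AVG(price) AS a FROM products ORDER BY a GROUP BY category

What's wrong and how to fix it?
Bug: GROUP BY must precede ORDER BY

Fix: Reorder: SELECT … FROM … GROUP BY … ORDER BY …

Corrected query:
SELECT category, AVG(price) AS a FROM products GROUP BY category ORDER BY a

Result:
category | a        
---------+----------
Garden   | 811.626  
Sports   | 1051.5575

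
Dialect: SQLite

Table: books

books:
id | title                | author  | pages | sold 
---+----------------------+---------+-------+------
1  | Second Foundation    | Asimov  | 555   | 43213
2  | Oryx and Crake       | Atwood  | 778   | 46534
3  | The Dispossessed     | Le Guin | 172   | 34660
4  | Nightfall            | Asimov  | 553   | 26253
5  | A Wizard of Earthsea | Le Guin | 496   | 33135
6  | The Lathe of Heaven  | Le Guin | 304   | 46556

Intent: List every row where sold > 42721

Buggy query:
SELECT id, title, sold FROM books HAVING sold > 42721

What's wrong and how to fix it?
Bug: HAVING filters the output of aggregation, but this query has no GROUP BY and no aggregate functions, so SQLite rejects it (HAVING clause on a non-aggregate query); the condition here is per row

Fix: Use WHERE for row-level filtering

Corrected query:
SELECT id, title, sold FROM books WHERE sold > 42721

Result:
id | title               | sold 
---+---------------------+------
1  | Second Foundation   | 43213
2  | Oryx and Crake      | 46534
6  | The Lathe of Heaven | 46556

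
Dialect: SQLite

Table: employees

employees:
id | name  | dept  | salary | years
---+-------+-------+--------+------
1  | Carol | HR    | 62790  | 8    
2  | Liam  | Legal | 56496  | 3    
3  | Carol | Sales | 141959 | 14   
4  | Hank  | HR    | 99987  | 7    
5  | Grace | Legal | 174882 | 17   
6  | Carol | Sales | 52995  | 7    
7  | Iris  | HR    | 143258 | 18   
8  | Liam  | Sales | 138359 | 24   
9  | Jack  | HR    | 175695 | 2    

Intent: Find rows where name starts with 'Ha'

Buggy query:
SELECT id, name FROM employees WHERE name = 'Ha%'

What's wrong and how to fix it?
Bug: Wildcards only work with LIKE; '=' treats '%' as a literal character

Fix: Use LIKE for wildcard pattern matching

Corrected query:
SELECT id, name FROM employees WHERE name LIKE 'Ha%'

Result:
id | name
---+-----
4  | Hank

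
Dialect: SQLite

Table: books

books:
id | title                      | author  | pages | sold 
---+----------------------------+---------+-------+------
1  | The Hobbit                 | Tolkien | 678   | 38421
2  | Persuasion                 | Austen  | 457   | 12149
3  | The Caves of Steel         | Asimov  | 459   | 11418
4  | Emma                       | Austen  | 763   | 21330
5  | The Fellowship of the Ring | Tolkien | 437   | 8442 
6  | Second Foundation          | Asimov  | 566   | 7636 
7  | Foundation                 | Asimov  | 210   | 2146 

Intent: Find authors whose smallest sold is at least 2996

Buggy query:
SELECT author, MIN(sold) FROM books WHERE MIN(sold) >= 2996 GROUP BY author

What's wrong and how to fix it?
Bug: Aggregates like MIN are computed per group after WHERE runs

Fix: Use HAVING for the per-group MIN condition

Corrected query:
SELECT author, MIN(sold) FROM books GROUP BY author HAVING MIN(sold) >= 2996

Result:
author  | MIN(sold)
--------+----------
Austen  | 12149    
Tolkien | 8442     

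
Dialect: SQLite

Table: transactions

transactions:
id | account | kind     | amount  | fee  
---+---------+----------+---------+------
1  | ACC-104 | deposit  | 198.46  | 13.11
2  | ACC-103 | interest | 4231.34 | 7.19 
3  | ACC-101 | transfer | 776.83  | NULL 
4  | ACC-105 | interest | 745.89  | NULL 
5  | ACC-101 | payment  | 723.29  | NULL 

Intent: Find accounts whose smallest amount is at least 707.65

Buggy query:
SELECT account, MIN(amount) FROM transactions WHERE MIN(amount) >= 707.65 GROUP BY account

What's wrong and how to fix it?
Bug: MIN() in WHERE is a misuse of aggregate

Fix: Use HAVING for the per-group MIN condition

Corrected query:
SELECT account, MIN(amount) FROM transactions GROUP BY account HAVING MIN(amount) >= 707.65

Result:
account | MIN(amount)
--------+------------
ACC-101 | 723.29     
ACC-103 | 4231.34    
ACC-105 | 745.89     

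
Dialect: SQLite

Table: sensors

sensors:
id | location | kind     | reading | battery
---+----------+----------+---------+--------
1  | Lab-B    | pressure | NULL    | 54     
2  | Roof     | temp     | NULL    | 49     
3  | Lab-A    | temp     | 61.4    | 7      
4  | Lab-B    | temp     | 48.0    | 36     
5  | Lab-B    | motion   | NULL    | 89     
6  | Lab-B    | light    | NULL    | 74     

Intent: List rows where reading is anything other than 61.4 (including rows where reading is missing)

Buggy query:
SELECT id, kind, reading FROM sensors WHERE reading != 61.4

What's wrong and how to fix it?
Bug: 'reading != 61.4' is unknown when reading is NULL, so NULL rows are silently excluded

Fix: Handle NULL separately with IS NULL alongside the inequality

Corrected query:
SELECT id, kind, reading FROM sensors WHERE reading != 61.4 OR reading IS NULL

Result:
id | kind     | reading
---+----------+--------
1  | pressure | NULL   
2  | temp     | NULL   
4  | temp     | 48     
5  | motion   | NULL   
6  | light    | NULL   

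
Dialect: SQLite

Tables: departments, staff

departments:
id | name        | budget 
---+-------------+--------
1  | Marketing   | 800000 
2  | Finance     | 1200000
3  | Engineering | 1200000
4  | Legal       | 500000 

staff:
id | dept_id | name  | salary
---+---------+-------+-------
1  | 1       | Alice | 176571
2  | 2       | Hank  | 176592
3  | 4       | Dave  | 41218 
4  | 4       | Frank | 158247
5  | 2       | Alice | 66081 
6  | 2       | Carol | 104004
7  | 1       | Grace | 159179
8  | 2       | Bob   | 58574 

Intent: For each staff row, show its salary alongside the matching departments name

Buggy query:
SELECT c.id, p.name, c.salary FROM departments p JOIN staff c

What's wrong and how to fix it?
Bug: JOIN with no ON clause produces a cartesian product; every staff row pairs with every departments row

Fix: Add ON c.dept_id = p.id to the JOIN

Corrected query:
SELECT c.id, p.name, c.salary FROM departments p JOIN staff c ON c.dept_id = p.id

Result:
id | name      | salary
---+-----------+-------
1  | Marketing | 176571
2  | Finance   | 176592
3  | Legal     | 41218 
4  | Legal     | 158247
5  | Finance   | 66081 
6  | Finance   | 104004
7  | Marketing | 159179
8  | Finance   | 58574 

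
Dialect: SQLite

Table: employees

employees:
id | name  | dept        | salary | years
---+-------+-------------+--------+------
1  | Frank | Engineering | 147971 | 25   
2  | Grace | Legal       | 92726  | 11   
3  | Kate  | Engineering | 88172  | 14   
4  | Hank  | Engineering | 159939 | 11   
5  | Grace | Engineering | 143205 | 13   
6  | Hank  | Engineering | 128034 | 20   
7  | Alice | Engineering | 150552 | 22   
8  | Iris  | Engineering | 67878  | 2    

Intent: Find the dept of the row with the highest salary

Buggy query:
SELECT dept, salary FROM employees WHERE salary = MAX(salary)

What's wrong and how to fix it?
Bug: MAX(salary) is an aggregate and cannot be used directly in WHERE

Fix: Wrap MAX in a scalar subquery so WHERE compares against a single value

Corrected query:
SELECT dept, salary FROM employees WHERE salary = (SELECT MAX(salary) FROM employees)

Result:
dept        | salary
------------+-------
Engineering | 159939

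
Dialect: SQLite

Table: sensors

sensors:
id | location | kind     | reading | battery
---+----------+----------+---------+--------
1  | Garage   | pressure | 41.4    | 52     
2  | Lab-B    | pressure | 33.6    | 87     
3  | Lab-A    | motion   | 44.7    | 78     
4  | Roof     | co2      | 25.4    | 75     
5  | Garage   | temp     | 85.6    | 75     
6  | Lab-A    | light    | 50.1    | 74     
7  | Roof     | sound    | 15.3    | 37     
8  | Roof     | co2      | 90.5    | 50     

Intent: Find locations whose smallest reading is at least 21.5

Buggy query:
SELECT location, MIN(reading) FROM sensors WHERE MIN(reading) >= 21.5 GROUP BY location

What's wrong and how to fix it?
Bug: Aggregates like MIN are computed per group after WHERE runs

Fix: Replace WHERE with HAVING after the GROUP BY

Corrected query:
SELECT location, MIN(reading) FROM sensors GROUP BY location HAVING MIN(reading) >= 21.5

Result:
location | MIN(reading)
---------+-------------
Garage   | 41.4        
Lab-A    | 44.7        
Lab-B    | 33.6        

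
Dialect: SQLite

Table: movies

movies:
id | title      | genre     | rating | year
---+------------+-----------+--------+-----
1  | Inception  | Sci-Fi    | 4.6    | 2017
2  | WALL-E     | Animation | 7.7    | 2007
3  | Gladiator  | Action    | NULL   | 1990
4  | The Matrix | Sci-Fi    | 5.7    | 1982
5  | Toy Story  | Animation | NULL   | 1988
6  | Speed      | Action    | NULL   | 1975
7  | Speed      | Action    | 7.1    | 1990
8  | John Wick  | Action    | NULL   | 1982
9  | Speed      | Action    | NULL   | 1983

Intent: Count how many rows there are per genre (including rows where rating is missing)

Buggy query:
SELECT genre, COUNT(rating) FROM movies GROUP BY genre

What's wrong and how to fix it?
Bug: COUNT(rating) skips NULLs, so groups with missing rating are undercounted

Fix: Use COUNT(*) to count all rows regardless of NULL

Corrected query:
SELECT genre, COUNT(*) FROM movies GROUP BY genre

Result:
genre     | COUNT(*)
----------+---------
Action    | 5       
Animation | 2       
Sci-Fi    | 2       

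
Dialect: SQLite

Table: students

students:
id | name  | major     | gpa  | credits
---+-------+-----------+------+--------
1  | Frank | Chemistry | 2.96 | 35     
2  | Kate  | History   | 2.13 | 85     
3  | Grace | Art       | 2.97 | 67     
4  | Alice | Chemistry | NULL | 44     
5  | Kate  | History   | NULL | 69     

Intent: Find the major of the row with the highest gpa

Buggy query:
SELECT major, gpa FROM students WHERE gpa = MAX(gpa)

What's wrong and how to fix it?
Bug: MAX(gpa) is an aggregate and cannot be used directly in WHERE

Fix: Wrap MAX in a scalar subquery so WHERE compares against a single value

Corrected query:
SELECT major, gpa FROM students WHERE gpa = (SELECT MAX(gpa) FROM students)

Result:
major | gpa 
------+-----
Art   | 2.97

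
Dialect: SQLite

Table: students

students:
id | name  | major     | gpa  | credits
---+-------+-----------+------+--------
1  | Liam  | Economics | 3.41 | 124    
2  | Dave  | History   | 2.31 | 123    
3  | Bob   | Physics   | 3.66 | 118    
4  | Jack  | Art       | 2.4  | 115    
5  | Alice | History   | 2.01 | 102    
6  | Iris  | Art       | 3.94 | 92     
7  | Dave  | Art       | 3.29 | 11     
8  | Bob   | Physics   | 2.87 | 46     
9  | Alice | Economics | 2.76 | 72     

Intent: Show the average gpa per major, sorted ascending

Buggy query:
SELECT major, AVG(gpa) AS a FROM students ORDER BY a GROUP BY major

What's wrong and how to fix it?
Bug: GROUP BY must precede ORDER BY

Fix: Move ORDER BY to the end, after GROUP BY

Corrected query:
SELECT major, AVG(gpa) AS a FROM students GROUP BY major ORDER BY a

Result:
major     | a    
----------+------
History   | 2.16 
Economics | 3.085
Art       | 3.21 
Physics   | 3.265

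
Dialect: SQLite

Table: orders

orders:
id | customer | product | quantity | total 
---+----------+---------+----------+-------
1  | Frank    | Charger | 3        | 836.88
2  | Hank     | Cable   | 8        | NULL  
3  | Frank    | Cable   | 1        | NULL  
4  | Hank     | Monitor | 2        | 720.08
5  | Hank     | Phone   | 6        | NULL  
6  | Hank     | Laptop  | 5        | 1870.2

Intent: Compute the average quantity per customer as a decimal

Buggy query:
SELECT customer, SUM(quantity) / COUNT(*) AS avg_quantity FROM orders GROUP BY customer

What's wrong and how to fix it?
Bug: Both operands are integers, so '/' performs integer division and truncates

Fix: Cast one side to REAL so the division keeps the fractional part

Corrected query:
SELECT customer, SUM(quantity) * 1.0 / COUNT(*) AS avg_quantity FROM orders GROUP BY customer

Result:
customer | avg_quantity
---------+-------------
Frank    | 2           
Hank     | 5.25        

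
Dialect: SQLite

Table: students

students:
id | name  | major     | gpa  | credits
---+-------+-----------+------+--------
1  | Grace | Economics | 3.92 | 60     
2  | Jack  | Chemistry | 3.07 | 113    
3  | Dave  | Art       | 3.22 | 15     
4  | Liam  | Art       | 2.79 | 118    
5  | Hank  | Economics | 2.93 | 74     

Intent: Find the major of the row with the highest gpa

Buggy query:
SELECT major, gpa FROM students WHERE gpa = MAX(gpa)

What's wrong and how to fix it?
Bug: MAX(gpa) is an aggregate and cannot be used directly in WHERE

Fix: Wrap MAX in a scalar subquery so WHERE compares against a single value

Corrected query:
SELECT major, gpa FROM students WHERE gpa = (SELECT MAX(gpa) FROM students)

Result:
major     | gpa 
----------+-----
Economics | 3.92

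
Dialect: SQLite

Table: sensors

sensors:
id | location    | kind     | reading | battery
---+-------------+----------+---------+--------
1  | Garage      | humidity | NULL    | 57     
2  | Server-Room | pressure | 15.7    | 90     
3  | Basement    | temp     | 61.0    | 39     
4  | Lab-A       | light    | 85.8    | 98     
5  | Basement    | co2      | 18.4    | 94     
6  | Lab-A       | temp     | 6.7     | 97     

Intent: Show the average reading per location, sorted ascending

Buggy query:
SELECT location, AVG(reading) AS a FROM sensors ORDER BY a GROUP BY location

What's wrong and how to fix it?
Bug: ORDER BY appears before GROUP BY; SQL clause order requires GROUP BY first

Fix: Reorder: SELECT … FROM … GROUP BY … ORDER BY …

Corrected query:
SELECT location, AVG(reading) AS a FROM sensors GROUP BY location ORDER BY a

Result:
location    | a    
------------+------
Garage      | NULL 
Server-Room | 15.7 
Basement    | 39.7 
Lab-A       | 46.25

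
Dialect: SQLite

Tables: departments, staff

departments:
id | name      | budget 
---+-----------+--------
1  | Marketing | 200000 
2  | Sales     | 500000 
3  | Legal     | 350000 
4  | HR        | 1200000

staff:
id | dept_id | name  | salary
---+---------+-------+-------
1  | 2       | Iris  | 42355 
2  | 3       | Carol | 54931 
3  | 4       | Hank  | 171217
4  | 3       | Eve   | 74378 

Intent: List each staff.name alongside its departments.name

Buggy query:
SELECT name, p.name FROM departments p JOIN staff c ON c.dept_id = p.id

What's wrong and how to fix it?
Bug: Both tables have a 'name' column; the unqualified reference is ambiguous

Fix: Qualify the column with its table alias (c.name)

Corrected query:
SELECT c.name, p.name FROM departments p JOIN staff c ON c.dept_id = p.id

Result:
name  | name 
------+------
Iris  | Sales
Carol | Legal
Hank  | HR   
Eve   | Legal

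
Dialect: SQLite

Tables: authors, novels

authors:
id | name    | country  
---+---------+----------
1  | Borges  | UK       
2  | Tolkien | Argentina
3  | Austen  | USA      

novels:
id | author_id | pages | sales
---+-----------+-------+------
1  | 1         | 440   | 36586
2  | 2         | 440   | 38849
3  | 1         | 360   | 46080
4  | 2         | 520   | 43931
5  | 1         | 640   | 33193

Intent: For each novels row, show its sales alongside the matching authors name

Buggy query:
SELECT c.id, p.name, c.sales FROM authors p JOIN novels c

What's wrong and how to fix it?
Bug: JOIN with no ON clause produces a cartesian product; every novels row pairs with every authors row

Fix: Specify the join condition linking the foreign key to the parent id

Corrected query:
SELECT c.id, p.name, c.sales FROM authors p JOIN novels c ON c.author_id = p.id

Result:
id | name    | sales
---+---------+------
1  | Borges  | 36586
2  | Tolkien | 38849
3  | Borges  | 46080
4  | Tolkien | 43931
5  | Borges  | 33193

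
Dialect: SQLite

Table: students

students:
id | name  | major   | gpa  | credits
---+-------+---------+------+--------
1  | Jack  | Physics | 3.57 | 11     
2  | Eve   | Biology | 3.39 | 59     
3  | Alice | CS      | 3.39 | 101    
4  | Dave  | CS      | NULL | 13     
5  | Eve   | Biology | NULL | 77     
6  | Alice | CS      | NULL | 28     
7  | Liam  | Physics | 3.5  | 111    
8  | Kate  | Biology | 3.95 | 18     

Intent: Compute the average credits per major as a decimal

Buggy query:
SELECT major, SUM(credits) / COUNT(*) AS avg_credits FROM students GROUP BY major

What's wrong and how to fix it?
Bug: SUM(credits) and COUNT(*) are both integers; the division truncates the fractional part

Fix: Multiply by 1.0 (or CAST to REAL) to force floating-point division

Corrected query:
SELECT major, SUM(credits) * 1.0 / COUNT(*) AS avg_credits FROM students GROUP BY major

Result:
major   | avg_credits
--------+------------
Biology | 51.333333  
CS      | 47.333333  
Physics | 61         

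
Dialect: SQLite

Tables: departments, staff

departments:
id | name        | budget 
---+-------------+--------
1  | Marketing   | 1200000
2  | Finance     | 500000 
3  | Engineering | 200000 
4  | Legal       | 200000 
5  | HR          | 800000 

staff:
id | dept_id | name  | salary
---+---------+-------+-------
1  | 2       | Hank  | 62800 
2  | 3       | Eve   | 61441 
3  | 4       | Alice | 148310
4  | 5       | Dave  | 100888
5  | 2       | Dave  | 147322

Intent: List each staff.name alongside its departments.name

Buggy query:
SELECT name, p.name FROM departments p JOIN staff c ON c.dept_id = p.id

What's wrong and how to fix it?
Bug: 'name' exists in both joined tables, so the database can't tell which one is meant

Fix: Qualify the column with its table alias (c.name)

Corrected query:
SELECT c.name, p.name FROM departments p JOIN staff c ON c.dept_id = p.id

Result:
name  | name       
------+------------
Hank  | Finance    
Eve   | Engineering
Alice | Legal      
Dave  | HR         
Dave  | Finance    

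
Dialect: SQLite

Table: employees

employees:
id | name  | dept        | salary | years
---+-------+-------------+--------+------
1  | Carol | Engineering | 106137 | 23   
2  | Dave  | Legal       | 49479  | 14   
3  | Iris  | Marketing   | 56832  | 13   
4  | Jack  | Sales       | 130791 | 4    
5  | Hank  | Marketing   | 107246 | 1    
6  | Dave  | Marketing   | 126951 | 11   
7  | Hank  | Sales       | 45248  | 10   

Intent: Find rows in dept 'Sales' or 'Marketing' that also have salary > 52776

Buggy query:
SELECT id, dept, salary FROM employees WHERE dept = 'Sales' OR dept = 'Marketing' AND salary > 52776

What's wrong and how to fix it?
Bug: Without parentheses, AND is evaluated before OR, so the salary filter only applies to the 'Marketing' branch

Fix: Group the OR with parentheses (or use IN), then AND the threshold

Corrected query:
SELECT id, dept, salary FROM employees WHERE (dept = 'Sales' OR dept = 'Marketing') AND salary > 52776

Result:
id | dept      | salary
---+-----------+-------
3  | Marketing | 56832 
4  | Sales     | 130791
5  | Marketing | 107246
6  | Marketing | 126951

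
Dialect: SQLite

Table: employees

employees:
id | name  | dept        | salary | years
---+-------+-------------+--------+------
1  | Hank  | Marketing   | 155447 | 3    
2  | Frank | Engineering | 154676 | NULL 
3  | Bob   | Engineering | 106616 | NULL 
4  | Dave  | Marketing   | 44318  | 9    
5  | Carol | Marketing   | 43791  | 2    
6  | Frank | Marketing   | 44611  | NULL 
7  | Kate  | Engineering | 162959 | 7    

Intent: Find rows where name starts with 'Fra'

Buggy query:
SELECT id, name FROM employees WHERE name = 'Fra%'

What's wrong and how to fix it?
Bug: '=' compares the literal string including the % character; pattern matching needs LIKE

Fix: Use LIKE for wildcard pattern matching

Corrected query:
SELECT id, name FROM employees WHERE name LIKE 'Fra%'

Result:
id | name 
---+------
2  | Frank
6  | Frank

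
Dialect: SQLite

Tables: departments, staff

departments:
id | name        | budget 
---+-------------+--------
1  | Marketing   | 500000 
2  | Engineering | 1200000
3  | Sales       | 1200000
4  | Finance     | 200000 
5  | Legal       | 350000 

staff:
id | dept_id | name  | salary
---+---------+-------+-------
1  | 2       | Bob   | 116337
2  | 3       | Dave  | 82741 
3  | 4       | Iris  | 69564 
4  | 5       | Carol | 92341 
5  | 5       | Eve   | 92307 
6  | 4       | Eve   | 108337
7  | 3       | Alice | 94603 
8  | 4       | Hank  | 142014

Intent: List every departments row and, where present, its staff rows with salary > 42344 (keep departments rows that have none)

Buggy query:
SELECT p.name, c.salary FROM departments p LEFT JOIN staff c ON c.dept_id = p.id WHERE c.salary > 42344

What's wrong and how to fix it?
Bug: Filtering c.salary in WHERE discards the NULL rows produced by LEFT JOIN, turning it into an inner join

Fix: Put 'c.salary > 42344' in the JOIN's ON clause instead of WHERE

Corrected query:
SELECT p.name, c.salary FROM departments p LEFT JOIN staff c ON c.dept_id = p.id AND c.salary > 42344

Result:
name        | salary
------------+-------
Marketing   | NULL  
Engineering | 116337
Sales       | 82741 
Sales       | 94603 
Finance     | 69564 
Finance     | 108337
Finance     | 142014
Legal       | 92307 
Legal       | 92341 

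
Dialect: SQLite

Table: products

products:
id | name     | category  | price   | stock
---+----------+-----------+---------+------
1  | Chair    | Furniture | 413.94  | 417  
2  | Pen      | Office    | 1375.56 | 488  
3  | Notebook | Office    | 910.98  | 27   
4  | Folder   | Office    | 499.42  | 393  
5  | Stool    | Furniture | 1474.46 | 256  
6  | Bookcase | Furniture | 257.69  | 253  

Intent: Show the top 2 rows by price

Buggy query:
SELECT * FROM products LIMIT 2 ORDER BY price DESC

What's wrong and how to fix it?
Bug: LIMIT must come after ORDER BY

Fix: Sort with ORDER BY, then apply LIMIT

Corrected query:
SELECT * FROM products ORDER BY price DESC LIMIT 2

Result:
id | name  | category  | price   | stock
---+-------+-----------+---------+------
5  | Stool | Furniture | 1474.46 | 256  
2  | Pen   | Office    | 1375.56 | 488  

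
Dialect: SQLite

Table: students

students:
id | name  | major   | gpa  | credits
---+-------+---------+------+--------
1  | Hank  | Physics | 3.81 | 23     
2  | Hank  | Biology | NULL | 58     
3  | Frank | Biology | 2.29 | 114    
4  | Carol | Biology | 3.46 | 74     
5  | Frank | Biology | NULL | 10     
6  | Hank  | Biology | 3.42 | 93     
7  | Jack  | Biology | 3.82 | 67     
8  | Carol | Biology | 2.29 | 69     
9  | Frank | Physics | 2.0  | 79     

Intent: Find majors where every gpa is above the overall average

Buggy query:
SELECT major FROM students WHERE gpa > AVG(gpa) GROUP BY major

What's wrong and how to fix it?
Bug: WHERE evaluates per row before aggregation, so AVG() is unavailable

Fix: Compute the overall average in a scalar subquery and compare each group's MIN against it in HAVING

Corrected query:
SELECT major FROM students GROUP BY major HAVING MIN(gpa) > (SELECT AVG(gpa) FROM students)

Result:
(no rows)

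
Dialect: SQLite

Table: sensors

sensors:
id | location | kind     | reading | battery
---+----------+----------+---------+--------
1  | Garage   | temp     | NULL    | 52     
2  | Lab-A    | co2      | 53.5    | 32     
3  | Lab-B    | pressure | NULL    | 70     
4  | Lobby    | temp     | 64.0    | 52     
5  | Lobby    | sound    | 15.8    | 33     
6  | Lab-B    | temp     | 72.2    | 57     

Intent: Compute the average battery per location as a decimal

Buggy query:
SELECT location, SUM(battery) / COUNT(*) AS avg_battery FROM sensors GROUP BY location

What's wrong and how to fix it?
Bug: Both operands are integers, so '/' performs integer division and truncates

Fix: Multiply by 1.0 (or CAST to REAL) to force floating-point division

Corrected query:
SELECT location, SUM(battery) * 1.0 / COUNT(*) AS avg_battery FROM sensors GROUP BY location

Result:
location | avg_battery
---------+------------
Garage   | 52         
Lab-A    | 32         
Lab-B    | 63.5       
Lobby    | 42.5       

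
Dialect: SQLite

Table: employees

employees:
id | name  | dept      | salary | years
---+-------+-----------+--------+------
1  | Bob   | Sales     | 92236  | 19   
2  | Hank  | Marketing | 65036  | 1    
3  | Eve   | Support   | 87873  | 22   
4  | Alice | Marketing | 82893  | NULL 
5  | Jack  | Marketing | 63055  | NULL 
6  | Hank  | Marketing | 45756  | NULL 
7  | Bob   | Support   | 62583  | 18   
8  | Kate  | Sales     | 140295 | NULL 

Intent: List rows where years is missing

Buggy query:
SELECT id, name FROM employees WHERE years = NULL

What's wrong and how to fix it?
Bug: Comparing to NULL with '=' never matches; NULL = NULL is unknown, not true

Fix: Use IS NULL to test for NULL

Corrected query:
SELECT id, name FROM employees WHERE years IS NULL

Result:
id | name 
---+------
4  | Alice
5  | Jack 
6  | Hank 
8  | Kate 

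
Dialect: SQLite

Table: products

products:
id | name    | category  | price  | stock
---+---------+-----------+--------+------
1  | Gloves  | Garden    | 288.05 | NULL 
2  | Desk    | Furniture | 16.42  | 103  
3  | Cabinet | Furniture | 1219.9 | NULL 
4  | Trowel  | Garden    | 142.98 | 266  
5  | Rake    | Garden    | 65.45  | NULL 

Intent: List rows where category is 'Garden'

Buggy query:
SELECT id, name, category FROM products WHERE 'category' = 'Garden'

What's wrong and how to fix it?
Bug: 'category' in single quotes is a string literal, not the column; the comparison is literal-vs-literal and never true

Fix: Reference the column as category without single quotes

Corrected query:
SELECT id, name, category FROM products WHERE category = 'Garden'

Result:
id | name   | category
---+--------+---------
1  | Gloves | Garden  
4  | Trowel | Garden  
5  | Rake   | Garden  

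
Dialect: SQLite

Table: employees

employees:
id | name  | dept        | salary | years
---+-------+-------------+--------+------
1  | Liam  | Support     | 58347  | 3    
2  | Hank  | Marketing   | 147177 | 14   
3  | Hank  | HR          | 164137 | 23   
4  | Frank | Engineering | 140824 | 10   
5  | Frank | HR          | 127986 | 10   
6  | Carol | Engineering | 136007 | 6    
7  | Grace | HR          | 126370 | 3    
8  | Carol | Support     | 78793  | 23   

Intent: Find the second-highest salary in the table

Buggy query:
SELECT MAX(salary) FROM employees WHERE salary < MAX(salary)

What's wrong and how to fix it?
Bug: MAX(salary) on the right of the comparison is an aggregate-in-WHERE error

Fix: Put the inner MAX in a scalar subquery

Corrected query:
SELECT MAX(salary) FROM employees WHERE salary < (SELECT MAX(salary) FROM employees)

Result:
MAX(salary)
-----------
147177     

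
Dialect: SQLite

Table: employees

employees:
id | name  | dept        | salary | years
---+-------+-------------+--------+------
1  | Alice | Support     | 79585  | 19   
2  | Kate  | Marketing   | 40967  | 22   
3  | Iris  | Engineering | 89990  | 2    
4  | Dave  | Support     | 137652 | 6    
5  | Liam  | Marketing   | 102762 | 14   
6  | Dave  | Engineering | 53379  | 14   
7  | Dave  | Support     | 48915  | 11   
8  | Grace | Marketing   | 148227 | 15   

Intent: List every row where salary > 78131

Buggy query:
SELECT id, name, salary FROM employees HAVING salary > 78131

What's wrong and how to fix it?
Bug: HAVING filters the output of aggregation, but this query has no GROUP BY and no aggregate functions, so SQLite rejects it (HAVING clause on a non-aggregate query); the condition here is per row

Fix: Replace HAVING with WHERE since the condition applies to individual rows

Corrected query:
SELECT id, name, salary FROM employees WHERE salary > 78131

Result:
id | name  | salary
---+-------+-------
1  | Alice | 79585 
3  | Iris  | 89990 
4  | Dave  | 137652
5  | Liam  | 102762
8  | Grace | 148227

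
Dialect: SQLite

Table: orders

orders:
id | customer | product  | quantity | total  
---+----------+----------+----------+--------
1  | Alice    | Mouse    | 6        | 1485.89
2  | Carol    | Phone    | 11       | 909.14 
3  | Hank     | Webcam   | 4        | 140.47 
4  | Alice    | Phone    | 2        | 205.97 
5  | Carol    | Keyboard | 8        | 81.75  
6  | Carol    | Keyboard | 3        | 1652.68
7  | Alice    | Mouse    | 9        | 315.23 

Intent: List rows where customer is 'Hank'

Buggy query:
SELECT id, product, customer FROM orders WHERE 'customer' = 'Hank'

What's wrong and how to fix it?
Bug: 'customer' in single quotes is a string literal, not the column; the comparison is literal-vs-literal and never true

Fix: Remove the quotes around the column name (or use double quotes for an identifier)

Corrected query:
SELECT id, product, customer FROM orders WHERE customer = 'Hank'

Result:
id | product | customer
---+---------+---------
3  | Webcam  | Hank    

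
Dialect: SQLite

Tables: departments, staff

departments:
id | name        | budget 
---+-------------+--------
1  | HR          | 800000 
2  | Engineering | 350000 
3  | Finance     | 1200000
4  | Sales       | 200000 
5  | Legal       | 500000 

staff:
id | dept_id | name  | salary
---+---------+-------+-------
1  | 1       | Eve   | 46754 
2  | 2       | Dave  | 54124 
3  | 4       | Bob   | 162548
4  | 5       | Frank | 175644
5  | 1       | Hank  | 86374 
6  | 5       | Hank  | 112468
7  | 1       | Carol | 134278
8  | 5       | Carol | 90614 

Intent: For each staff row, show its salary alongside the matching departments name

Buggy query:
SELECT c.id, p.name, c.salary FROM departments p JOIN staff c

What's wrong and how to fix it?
Bug: Missing join condition: each staff row is matched to all departments rows instead of just its own

Fix: Specify the join condition linking the foreign key to the parent id

Corrected query:
SELECT c.id, p.name, c.salary FROM departments p JOIN staff c ON c.dept_id = p.id

Result:
id | name        | salary
---+-------------+-------
1  | HR          | 46754 
2  | Engineering | 54124 
3  | Sales       | 162548
4  | Legal       | 175644
5  | HR          | 86374 
6  | Legal       | 112468
7  | HR          | 134278
8  | Legal       | 90614 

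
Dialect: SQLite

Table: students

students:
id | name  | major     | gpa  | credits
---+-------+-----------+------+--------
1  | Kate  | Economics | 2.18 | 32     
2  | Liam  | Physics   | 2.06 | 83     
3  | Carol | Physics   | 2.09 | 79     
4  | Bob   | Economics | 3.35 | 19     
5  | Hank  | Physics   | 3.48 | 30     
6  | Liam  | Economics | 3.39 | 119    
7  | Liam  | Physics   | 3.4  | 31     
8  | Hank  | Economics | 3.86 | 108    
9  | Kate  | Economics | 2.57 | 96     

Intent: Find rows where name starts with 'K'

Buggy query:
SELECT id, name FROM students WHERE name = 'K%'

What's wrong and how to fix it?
Bug: '=' compares the literal string including the % character; pattern matching needs LIKE

Fix: Use LIKE for wildcard pattern matching

Corrected query:
SELECT id, name FROM students WHERE name LIKE 'K%'

Result:
id | name
---+-----
1  | Kate
9  | Kate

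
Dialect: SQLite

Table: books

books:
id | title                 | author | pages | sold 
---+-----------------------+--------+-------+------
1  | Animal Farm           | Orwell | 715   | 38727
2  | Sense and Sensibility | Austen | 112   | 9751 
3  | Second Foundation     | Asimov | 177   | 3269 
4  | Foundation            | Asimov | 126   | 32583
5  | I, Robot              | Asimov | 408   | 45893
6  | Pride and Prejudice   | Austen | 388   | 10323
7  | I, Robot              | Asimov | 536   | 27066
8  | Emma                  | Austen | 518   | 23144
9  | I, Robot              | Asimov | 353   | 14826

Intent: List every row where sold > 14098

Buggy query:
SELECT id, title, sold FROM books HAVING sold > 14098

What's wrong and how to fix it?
Bug: This is a non-aggregate query (no GROUP BY, no aggregates), so in SQLite the HAVING clause is invalid here; a row-level condition belongs in WHERE

Fix: Use WHERE for row-level filtering

Corrected query:
SELECT id, title, sold FROM books WHERE sold > 14098

Result:
id | title       | sold 
---+-------------+------
1  | Animal Farm | 38727
4  | Foundation  | 32583
5  | I, Robot    | 45893
7  | I, Robot    | 27066
8  | Emma        | 23144
9  | I, Robot    | 14826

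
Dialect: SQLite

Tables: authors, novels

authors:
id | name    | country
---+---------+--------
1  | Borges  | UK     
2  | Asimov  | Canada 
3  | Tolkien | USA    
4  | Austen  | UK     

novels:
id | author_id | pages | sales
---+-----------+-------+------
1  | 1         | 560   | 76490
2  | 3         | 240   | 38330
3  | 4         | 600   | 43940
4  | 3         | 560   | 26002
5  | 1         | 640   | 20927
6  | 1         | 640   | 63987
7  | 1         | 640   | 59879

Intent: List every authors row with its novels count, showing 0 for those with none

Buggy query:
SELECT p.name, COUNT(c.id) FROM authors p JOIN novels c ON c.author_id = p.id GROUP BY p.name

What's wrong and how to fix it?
Bug: INNER JOIN drops authors rows that have no matching novels rows

Fix: Switch to LEFT JOIN to retain unmatched parent rows

Corrected query:
SELECT p.name, COUNT(c.id) FROM authors p LEFT JOIN novels c ON c.author_id = p.id GROUP BY p.name

Result:
name    | COUNT(c.id)
--------+------------
Asimov  | 0          
Austen  | 1          
Borges  | 4          
Tolkien | 2          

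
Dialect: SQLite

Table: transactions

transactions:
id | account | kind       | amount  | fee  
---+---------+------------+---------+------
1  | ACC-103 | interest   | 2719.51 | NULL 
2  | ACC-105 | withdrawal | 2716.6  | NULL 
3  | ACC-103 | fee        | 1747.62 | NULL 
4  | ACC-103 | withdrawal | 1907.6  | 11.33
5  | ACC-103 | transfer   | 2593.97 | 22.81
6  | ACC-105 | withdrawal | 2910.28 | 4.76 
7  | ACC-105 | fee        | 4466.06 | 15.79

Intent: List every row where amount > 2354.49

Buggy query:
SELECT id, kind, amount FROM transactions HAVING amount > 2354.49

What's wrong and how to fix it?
Bug: HAVING filters the output of aggregation, but this query has no GROUP BY and no aggregate functions, so SQLite rejects it (HAVING clause on a non-aggregate query); the condition here is per row

Fix: Replace HAVING with WHERE since the condition applies to individual rows

Corrected query:
SELECT id, kind, amount FROM transactions WHERE amount > 2354.49

Result:
id | kind       | amount 
---+------------+--------
1  | interest   | 2719.51
2  | withdrawal | 2716.6 
5  | transfer   | 2593.97
6  | withdrawal | 2910.28
7  | fee        | 4466.06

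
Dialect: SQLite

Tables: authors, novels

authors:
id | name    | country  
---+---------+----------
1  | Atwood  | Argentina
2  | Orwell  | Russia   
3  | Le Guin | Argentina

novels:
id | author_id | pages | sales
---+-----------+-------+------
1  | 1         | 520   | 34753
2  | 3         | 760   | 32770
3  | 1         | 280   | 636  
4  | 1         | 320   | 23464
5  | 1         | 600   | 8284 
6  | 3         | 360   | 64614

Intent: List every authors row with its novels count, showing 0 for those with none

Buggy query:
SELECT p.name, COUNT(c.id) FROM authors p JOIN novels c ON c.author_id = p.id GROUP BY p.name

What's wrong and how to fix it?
Bug: INNER JOIN drops authors rows that have no matching novels rows

Fix: Use LEFT JOIN so parents without children still appear (COUNT(c.id) gives 0)

Corrected query:
SELECT p.name, COUNT(c.id) FROM authors p LEFT JOIN novels c ON c.author_id = p.id GROUP BY p.name

Result:
name    | COUNT(c.id)
--------+------------
Atwood  | 4          
Le Guin | 2          
Orwell  | 0          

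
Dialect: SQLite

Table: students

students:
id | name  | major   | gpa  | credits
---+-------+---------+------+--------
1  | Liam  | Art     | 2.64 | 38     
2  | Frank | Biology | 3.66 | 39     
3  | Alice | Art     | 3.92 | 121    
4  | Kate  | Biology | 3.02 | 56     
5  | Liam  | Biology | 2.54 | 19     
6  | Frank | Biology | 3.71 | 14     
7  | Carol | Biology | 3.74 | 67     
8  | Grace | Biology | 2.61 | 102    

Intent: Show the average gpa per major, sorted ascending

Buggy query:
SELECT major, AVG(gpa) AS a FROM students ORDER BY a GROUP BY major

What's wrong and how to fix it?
Bug: GROUP BY must precede ORDER BY

Fix: Reorder: SELECT … FROM … GROUP BY … ORDER BY …

Corrected query:
SELECT major, AVG(gpa) AS a FROM students GROUP BY major ORDER BY a

Result:
major   | a       
--------+---------
Biology | 3.213333
Art     | 3.28    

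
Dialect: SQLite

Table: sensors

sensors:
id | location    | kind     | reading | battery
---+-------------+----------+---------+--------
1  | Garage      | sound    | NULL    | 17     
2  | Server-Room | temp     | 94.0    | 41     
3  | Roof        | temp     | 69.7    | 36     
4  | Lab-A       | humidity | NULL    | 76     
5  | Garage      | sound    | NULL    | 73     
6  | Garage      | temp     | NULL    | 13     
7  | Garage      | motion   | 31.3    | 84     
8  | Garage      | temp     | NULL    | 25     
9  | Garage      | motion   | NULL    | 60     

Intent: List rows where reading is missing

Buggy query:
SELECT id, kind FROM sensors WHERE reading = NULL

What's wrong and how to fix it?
Bug: '= NULL' is always unknown in SQL three-valued logic, so no rows match

Fix: Use IS NULL to test for NULL

Corrected query:
SELECT id, kind FROM sensors WHERE reading IS NULL

Result:
id | kind    
---+---------
1  | sound   
4  | humidity
5  | sound   
6  | temp    
8  | temp    
9  | motion  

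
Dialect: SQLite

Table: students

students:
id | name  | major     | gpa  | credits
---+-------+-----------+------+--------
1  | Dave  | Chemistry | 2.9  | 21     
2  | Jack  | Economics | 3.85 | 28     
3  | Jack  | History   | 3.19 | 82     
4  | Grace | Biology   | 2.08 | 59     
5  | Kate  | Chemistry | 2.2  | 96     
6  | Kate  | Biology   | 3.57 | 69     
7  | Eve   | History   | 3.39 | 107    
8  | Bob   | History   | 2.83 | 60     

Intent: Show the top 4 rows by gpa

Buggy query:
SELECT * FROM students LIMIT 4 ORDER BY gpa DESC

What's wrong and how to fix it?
Bug: LIMIT must come after ORDER BY

Fix: Sort with ORDER BY, then apply LIMIT

Corrected query:
SELECT * FROM students ORDER BY gpa DESC LIMIT 4

Result:
id | name | major     | gpa  | credits
---+------+-----------+------+--------
2  | Jack | Economics | 3.85 | 28     
6  | Kate | Biology   | 3.57 | 69     
7  | Eve  | History   | 3.39 | 107    
3  | Jack | History   | 3.19 | 82     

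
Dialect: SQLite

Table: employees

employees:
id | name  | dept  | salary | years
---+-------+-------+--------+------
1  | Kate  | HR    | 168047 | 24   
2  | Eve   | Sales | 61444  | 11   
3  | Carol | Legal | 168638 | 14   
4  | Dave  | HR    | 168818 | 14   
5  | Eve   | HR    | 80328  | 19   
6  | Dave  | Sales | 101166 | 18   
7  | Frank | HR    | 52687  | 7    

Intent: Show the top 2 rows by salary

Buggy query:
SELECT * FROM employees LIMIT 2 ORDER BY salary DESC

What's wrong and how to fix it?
Bug: LIMIT must come after ORDER BY

Fix: Swap the clauses: ORDER BY first, then LIMIT

Corrected query:
SELECT * FROM employees ORDER BY salary DESC LIMIT 2

Result:
id | name  | dept  | salary | years
---+-------+-------+--------+------
4  | Dave  | HR    | 168818 | 14   
3  | Carol | Legal | 168638 | 14   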